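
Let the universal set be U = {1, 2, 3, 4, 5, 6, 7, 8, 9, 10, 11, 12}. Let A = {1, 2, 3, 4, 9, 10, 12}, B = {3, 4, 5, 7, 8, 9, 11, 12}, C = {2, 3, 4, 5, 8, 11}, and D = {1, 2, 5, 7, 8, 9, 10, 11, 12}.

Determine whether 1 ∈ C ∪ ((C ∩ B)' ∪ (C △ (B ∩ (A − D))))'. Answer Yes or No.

1 ∉ C and 1 ∉ B, so 1 ∉ C ∩ B
1 ∈ (C ∩ B)' since 1 ∉ (C ∩ B)
1 ∈ A and 1 ∈ D, so 1 ∉ A − D
1 ∉ B and 1 ∉ (A − D), so 1 ∉ B ∩ (A − D)
1 ∉ C and 1 ∉ (B ∩ (A − D)), so 1 ∉ C △ (B ∩ (A − D))
1 ∈ (C ∩ B)' and 1 ∉ (C △ (B ∩ (A − D))), so 1 ∈ (C ∩ B)' ∪ (C △ (B ∩ (A − D)))
1 ∉ ((C ∩ B)' ∪ (C △ (B ∩ (A − D))))' since 1 ∈ ((C ∩ B)' ∪ (C △ (B ∩ (A − D))))
1 ∉ C and 1 ∉ ((C ∩ B)' ∪ (C △ (B ∩ (A − D))))', so 1 ∉ C ∪ ((C ∩ B)' ∪ (C △ (B ∩ (A − D))))'

No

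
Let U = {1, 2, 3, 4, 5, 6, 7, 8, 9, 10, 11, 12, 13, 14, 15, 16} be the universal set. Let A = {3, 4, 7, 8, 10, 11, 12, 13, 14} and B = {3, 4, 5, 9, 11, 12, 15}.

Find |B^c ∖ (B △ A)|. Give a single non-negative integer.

B^c = {1, 2, 6, 7, 8, 10, 13, 14, 16}
B △ A = {5, 7, 8, 9, 10, 13, 14, 15}
B^c ∖ (B △ A) = {1, 2, 6, 16}
|B^c ∖ (B △ A)| = 4

4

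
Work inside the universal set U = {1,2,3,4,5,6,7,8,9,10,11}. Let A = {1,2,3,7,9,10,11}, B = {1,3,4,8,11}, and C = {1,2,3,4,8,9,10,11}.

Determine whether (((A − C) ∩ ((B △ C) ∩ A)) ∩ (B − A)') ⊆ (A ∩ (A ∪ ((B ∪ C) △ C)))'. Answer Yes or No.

A − C = {7}
B △ C = {2,9,10}
(B △ C) ∩ A = {2,9,10}
(A − C) ∩ ((B △ C) ∩ A) = {}
B − A = {4,8}
(B − A)' = {1,2,3,5,6,7,9,10,11}
((A − C) ∩ ((B △ C) ∩ A)) ∩ (B − A)' = {}
B ∪ C = {1,2,3,4,8,9,10,11}
(B ∪ C) △ C = {}
A ∪ ((B ∪ C) △ C) = {1,2,3,7,9,10,11}
A ∩ (A ∪ ((B ∪ C) △ C)) = {1,2,3,7,9,10,11}
(A ∩ (A ∪ ((B ∪ C) △ C)))' = {4,5,6,8}
Every element of {} is in {4,5,6,8}, so ((A − C) ∩ ((B △ C) ∩ A)) ∩ (B − A)' ⊆ (A ∩ (A ∪ ((B ∪ C) △ C)))'.

Yes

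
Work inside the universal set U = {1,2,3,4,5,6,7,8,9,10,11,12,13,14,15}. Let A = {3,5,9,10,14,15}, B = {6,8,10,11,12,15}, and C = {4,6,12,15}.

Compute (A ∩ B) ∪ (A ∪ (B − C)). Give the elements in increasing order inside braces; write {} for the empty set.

{3,5,8,9,10,11,14,15}

A ∩ B = {10,15}
B − C = {8,10,11}
A ∪ (B − C) = {3,5,8,9,10,11,14,15}
(A ∩ B) ∪ (A ∪ (B − C)) = {3,5,8,9,10,11,14,15}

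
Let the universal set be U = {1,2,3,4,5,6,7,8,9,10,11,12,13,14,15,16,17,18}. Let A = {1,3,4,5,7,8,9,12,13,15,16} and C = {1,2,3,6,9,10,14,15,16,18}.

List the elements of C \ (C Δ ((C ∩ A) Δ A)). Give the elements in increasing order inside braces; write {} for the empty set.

{}

C ∩ A = {1,3,9,15,16}
(C ∩ A) Δ A = {4,5,7,8,12,13}
C Δ ((C ∩ A) Δ A) = {1,2,3,4,5,6,7,8,9,10,12,13,14,15,16,18}
C \ (C Δ ((C ∩ A) Δ A)) = {}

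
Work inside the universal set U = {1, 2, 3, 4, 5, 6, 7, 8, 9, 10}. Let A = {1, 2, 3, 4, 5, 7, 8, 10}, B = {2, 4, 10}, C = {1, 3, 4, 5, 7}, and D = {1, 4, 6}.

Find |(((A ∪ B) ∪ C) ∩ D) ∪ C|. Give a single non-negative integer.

5

A ∪ B = {1, 2, 3, 4, 5, 7, 8, 10}
(A ∪ B) ∪ C = {1, 2, 3, 4, 5, 7, 8, 10}
((A ∪ B) ∪ C) ∩ D = {1, 4}
(((A ∪ B) ∪ C) ∩ D) ∪ C = {1, 3, 4, 5, 7}
|(((A ∪ B) ∪ C) ∩ D) ∪ C| = 5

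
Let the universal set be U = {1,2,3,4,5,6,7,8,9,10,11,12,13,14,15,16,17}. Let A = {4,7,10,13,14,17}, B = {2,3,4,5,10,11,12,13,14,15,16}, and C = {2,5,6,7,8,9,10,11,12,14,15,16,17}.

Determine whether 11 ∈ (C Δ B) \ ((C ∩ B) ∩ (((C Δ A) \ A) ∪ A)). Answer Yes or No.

11 ∈ C and 11 ∈ B, so 11 ∉ C Δ B
11 ∈ C and 11 ∈ B, so 11 ∈ C ∩ B
11 ∈ C and 11 ∉ A, so 11 ∈ C Δ A
11 ∈ (C Δ A) and 11 ∉ A, so 11 ∈ (C Δ A) \ A
11 ∈ ((C Δ A) \ A) and 11 ∉ A, so 11 ∈ ((C Δ A) \ A) ∪ A
11 ∈ (C ∩ B) and 11 ∈ (((C Δ A) \ A) ∪ A), so 11 ∈ (C ∩ B) ∩ (((C Δ A) \ A) ∪ A)
11 ∉ (C Δ B) and 11 ∈ ((C ∩ B) ∩ (((C Δ A) \ A) ∪ A)), so 11 ∉ (C Δ B) \ ((C ∩ B) ∩ (((C Δ A) \ A) ∪ A))

No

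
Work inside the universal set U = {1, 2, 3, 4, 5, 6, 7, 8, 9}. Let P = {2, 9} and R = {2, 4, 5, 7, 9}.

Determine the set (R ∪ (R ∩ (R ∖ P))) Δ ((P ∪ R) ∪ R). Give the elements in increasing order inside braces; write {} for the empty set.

{}

R ∖ P = {4, 5, 7}
R ∩ (R ∖ P) = {4, 5, 7}
R ∪ (R ∩ (R ∖ P)) = {2, 4, 5, 7, 9}
P ∪ R = {2, 4, 5, 7, 9}
(P ∪ R) ∪ R = {2, 4, 5, 7, 9}
(R ∪ (R ∩ (R ∖ P))) Δ ((P ∪ R) ∪ R) = {}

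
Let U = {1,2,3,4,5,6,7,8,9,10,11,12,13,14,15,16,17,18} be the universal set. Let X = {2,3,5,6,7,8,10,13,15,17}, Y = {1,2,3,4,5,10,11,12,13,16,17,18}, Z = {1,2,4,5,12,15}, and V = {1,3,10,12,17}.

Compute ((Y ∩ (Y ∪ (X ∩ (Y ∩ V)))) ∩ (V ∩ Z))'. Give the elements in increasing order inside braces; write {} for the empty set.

Y ∩ V = {1,3,10,12,17}
X ∩ (Y ∩ V) = {3,10,17}
Y ∪ (X ∩ (Y ∩ V)) = {1,2,3,4,5,10,11,12,13,16,17,18}
Y ∩ (Y ∪ (X ∩ (Y ∩ V))) = {1,2,3,4,5,10,11,12,13,16,17,18}
V ∩ Z = {1,12}
(Y ∩ (Y ∪ (X ∩ (Y ∩ V)))) ∩ (V ∩ Z) = {1,12}
((Y ∩ (Y ∪ (X ∩ (Y ∩ V)))) ∩ (V ∩ Z))' = {2,3,4,5,6,7,8,9,10,11,13,14,15,16,17,18}

{2,3,4,5,6,7,8,9,10,11,13,14,15,16,17,18}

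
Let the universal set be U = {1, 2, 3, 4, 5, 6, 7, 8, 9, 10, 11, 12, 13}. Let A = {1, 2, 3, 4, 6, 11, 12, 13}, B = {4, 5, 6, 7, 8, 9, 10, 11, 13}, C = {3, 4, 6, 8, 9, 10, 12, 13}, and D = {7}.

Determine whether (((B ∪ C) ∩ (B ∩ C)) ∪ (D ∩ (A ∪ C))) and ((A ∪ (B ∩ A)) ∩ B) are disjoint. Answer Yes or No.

B ∪ C = {3, 4, 5, 6, 7, 8, 9, 10, 11, 12, 13}
B ∩ C = {4, 6, 8, 9, 10, 13}
(B ∪ C) ∩ (B ∩ C) = {4, 6, 8, 9, 10, 13}
A ∪ C = {1, 2, 3, 4, 6, 8, 9, 10, 11, 12, 13}
D ∩ (A ∪ C) = {}
((B ∪ C) ∩ (B ∩ C)) ∪ (D ∩ (A ∪ C)) = {4, 6, 8, 9, 10, 13}
B ∩ A = {4, 6, 11, 13}
A ∪ (B ∩ A) = {1, 2, 3, 4, 6, 11, 12, 13}
(A ∪ (B ∩ A)) ∩ B = {4, 6, 11, 13}
4 lies in both, so they are not disjoint.

No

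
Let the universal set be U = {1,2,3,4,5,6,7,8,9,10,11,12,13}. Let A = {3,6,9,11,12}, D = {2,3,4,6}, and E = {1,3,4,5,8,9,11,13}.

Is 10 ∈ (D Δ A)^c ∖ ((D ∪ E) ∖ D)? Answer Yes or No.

Yes

10 ∉ D and 10 ∉ A, so 10 ∉ D Δ A
10 ∈ (D Δ A)^c since 10 ∉ (D Δ A)
10 ∉ D and 10 ∉ E, so 10 ∉ D ∪ E
10 ∉ (D ∪ E) and 10 ∉ D, so 10 ∉ (D ∪ E) ∖ D
10 ∈ (D Δ A)^c and 10 ∉ ((D ∪ E) ∖ D), so 10 ∈ (D Δ A)^c ∖ ((D ∪ E) ∖ D)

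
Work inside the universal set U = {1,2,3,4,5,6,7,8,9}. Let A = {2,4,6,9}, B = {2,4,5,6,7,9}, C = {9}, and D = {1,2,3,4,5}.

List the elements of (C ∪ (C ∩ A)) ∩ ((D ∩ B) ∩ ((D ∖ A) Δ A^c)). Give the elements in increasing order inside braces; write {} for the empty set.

{}

C ∩ A = {9}
C ∪ (C ∩ A) = {9}
D ∩ B = {2,4,5}
D ∖ A = {1,3,5}
A^c = {1,3,5,7,8}
(D ∖ A) Δ A^c = {7,8}
(D ∩ B) ∩ ((D ∖ A) Δ A^c) = {}
(C ∪ (C ∩ A)) ∩ ((D ∩ B) ∩ ((D ∖ A) Δ A^c)) = {}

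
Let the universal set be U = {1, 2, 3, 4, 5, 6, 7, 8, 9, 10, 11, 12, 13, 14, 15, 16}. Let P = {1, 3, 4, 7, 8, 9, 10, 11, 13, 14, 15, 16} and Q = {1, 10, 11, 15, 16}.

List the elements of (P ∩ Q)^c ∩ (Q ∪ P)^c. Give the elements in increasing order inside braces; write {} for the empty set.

{2, 5, 6, 12}

P ∩ Q = {1, 10, 11, 15, 16}
(P ∩ Q)^c = {2, 3, 4, 5, 6, 7, 8, 9, 12, 13, 14}
Q ∪ P = {1, 3, 4, 7, 8, 9, 10, 11, 13, 14, 15, 16}
(Q ∪ P)^c = {2, 5, 6, 12}
(P ∩ Q)^c ∩ (Q ∪ P)^c = {2, 5, 6, 12}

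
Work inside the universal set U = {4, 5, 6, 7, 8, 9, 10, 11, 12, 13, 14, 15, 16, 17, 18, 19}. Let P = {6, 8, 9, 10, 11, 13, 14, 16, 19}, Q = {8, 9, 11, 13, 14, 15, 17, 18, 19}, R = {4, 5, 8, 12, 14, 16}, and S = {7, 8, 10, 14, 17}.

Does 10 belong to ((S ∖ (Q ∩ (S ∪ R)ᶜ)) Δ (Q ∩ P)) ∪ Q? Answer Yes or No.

Yes

10 ∈ S and 10 ∉ R, so 10 ∈ S ∪ R
10 ∉ (S ∪ R)ᶜ since 10 ∈ (S ∪ R)
10 ∉ Q and 10 ∉ (S ∪ R)ᶜ, so 10 ∉ Q ∩ (S ∪ R)ᶜ
10 ∈ S and 10 ∉ (Q ∩ (S ∪ R)ᶜ), so 10 ∈ S ∖ (Q ∩ (S ∪ R)ᶜ)
10 ∉ Q and 10 ∈ P, so 10 ∉ Q ∩ P
10 ∈ (S ∖ (Q ∩ (S ∪ R)ᶜ)) and 10 ∉ (Q ∩ P), so 10 ∈ (S ∖ (Q ∩ (S ∪ R)ᶜ)) Δ (Q ∩ P)
10 ∈ ((S ∖ (Q ∩ (S ∪ R)ᶜ)) Δ (Q ∩ P)) and 10 ∉ Q, so 10 ∈ ((S ∖ (Q ∩ (S ∪ R)ᶜ)) Δ (Q ∩ P)) ∪ Q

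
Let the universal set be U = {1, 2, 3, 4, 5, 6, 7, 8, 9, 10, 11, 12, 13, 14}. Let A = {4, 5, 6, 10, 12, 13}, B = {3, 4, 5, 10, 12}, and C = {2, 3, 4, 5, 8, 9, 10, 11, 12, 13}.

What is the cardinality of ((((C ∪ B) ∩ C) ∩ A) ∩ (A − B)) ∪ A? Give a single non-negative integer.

6

C ∪ B = {2, 3, 4, 5, 8, 9, 10, 11, 12, 13}
(C ∪ B) ∩ C = {2, 3, 4, 5, 8, 9, 10, 11, 12, 13}
((C ∪ B) ∩ C) ∩ A = {4, 5, 10, 12, 13}
A − B = {6, 13}
(((C ∪ B) ∩ C) ∩ A) ∩ (A − B) = {13}
((((C ∪ B) ∩ C) ∩ A) ∩ (A − B)) ∪ A = {4, 5, 6, 10, 12, 13}
|((((C ∪ B) ∩ C) ∩ A) ∩ (A − B)) ∪ A| = 6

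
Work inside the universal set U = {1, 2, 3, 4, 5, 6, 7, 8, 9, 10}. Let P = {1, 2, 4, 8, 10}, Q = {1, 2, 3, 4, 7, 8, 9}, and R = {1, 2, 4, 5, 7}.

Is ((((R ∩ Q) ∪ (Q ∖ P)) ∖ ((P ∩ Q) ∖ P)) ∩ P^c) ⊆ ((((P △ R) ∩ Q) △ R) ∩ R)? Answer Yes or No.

No

R ∩ Q = {1, 2, 4, 7}
Q ∖ P = {3, 7, 9}
(R ∩ Q) ∪ (Q ∖ P) = {1, 2, 3, 4, 7, 9}
P ∩ Q = {1, 2, 4, 8}
(P ∩ Q) ∖ P = {}
((R ∩ Q) ∪ (Q ∖ P)) ∖ ((P ∩ Q) ∖ P) = {1, 2, 3, 4, 7, 9}
P^c = {3, 5, 6, 7, 9}
(((R ∩ Q) ∪ (Q ∖ P)) ∖ ((P ∩ Q) ∖ P)) ∩ P^c = {3, 7, 9}
P △ R = {5, 7, 8, 10}
(P △ R) ∩ Q = {7, 8}
((P △ R) ∩ Q) △ R = {1, 2, 4, 5, 8}
(((P △ R) ∩ Q) △ R) ∩ R = {1, 2, 4, 5}
3 ∈ (((R ∩ Q) ∪ (Q ∖ P)) ∖ ((P ∩ Q) ∖ P)) ∩ P^c but 3 ∉ (((P △ R) ∩ Q) △ R) ∩ R, so the inclusion fails.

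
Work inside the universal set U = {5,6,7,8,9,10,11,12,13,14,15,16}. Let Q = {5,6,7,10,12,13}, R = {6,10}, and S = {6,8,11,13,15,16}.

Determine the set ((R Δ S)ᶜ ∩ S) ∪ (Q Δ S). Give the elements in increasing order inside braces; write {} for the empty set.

R Δ S = {8,10,11,13,15,16}
(R Δ S)ᶜ = {5,6,7,9,12,14}
(R Δ S)ᶜ ∩ S = {6}
Q Δ S = {5,7,8,10,11,12,15,16}
((R Δ S)ᶜ ∩ S) ∪ (Q Δ S) = {5,6,7,8,10,11,12,15,16}

{5,6,7,8,10,11,12,15,16}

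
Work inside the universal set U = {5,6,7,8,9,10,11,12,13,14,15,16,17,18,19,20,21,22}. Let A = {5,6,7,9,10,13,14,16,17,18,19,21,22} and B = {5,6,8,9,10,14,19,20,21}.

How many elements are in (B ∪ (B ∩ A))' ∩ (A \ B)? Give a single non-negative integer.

B ∩ A = {5,6,9,10,14,19,21}
B ∪ (B ∩ A) = {5,6,8,9,10,14,19,20,21}
(B ∪ (B ∩ A))' = {7,11,12,13,15,16,17,18,22}
A \ B = {7,13,16,17,18,22}
(B ∪ (B ∩ A))' ∩ (A \ B) = {7,13,16,17,18,22}
|(B ∪ (B ∩ A))' ∩ (A \ B)| = 6

6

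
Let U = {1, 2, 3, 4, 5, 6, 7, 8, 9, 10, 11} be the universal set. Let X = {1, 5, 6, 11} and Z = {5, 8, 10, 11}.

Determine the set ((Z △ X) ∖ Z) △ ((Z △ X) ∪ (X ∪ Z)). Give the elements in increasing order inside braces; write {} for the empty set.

Z △ X = {1, 6, 8, 10}
(Z △ X) ∖ Z = {1, 6}
X ∪ Z = {1, 5, 6, 8, 10, 11}
(Z △ X) ∪ (X ∪ Z) = {1, 5, 6, 8, 10, 11}
((Z △ X) ∖ Z) △ ((Z △ X) ∪ (X ∪ Z)) = {5, 8, 10, 11}

{5, 8, 10, 11}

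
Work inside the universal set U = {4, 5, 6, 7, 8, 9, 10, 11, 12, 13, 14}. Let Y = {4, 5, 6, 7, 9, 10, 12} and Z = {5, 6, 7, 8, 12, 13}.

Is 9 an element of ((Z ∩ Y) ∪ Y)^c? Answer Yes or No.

No

9 ∉ Z and 9 ∈ Y, so 9 ∉ Z ∩ Y
9 ∉ (Z ∩ Y) and 9 ∈ Y, so 9 ∈ (Z ∩ Y) ∪ Y
9 ∉ ((Z ∩ Y) ∪ Y)^c since 9 ∈ ((Z ∩ Y) ∪ Y)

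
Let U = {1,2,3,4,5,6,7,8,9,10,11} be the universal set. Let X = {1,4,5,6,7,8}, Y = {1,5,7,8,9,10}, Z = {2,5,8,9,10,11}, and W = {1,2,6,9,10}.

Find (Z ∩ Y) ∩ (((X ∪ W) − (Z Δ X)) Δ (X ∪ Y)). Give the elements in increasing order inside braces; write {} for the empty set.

Z ∩ Y = {5,8,9,10}
X ∪ W = {1,2,4,5,6,7,8,9,10}
Z Δ X = {1,2,4,6,7,9,10,11}
(X ∪ W) − (Z Δ X) = {5,8}
X ∪ Y = {1,4,5,6,7,8,9,10}
((X ∪ W) − (Z Δ X)) Δ (X ∪ Y) = {1,4,6,7,9,10}
(Z ∩ Y) ∩ (((X ∪ W) − (Z Δ X)) Δ (X ∪ Y)) = {9,10}

{9,10}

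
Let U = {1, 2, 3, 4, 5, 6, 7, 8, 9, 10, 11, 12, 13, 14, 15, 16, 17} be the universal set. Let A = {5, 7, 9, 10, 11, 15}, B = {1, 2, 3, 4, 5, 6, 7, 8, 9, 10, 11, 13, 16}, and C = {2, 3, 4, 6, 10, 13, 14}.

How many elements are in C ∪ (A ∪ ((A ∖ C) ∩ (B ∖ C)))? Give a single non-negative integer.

A ∖ C = {5, 7, 9, 11, 15}
B ∖ C = {1, 5, 7, 8, 9, 11, 16}
(A ∖ C) ∩ (B ∖ C) = {5, 7, 9, 11}
A ∪ ((A ∖ C) ∩ (B ∖ C)) = {5, 7, 9, 10, 11, 15}
C ∪ (A ∪ ((A ∖ C) ∩ (B ∖ C))) = {2, 3, 4, 5, 6, 7, 9, 10, 11, 13, 14, 15}
|C ∪ (A ∪ ((A ∖ C) ∩ (B ∖ C)))| = 12

12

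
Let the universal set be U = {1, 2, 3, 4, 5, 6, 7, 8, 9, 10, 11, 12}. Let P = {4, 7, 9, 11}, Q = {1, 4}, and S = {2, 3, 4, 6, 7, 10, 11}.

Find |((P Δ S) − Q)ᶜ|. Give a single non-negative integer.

7

P Δ S = {2, 3, 6, 9, 10}
(P Δ S) − Q = {2, 3, 6, 9, 10}
((P Δ S) − Q)ᶜ = {1, 4, 5, 7, 8, 11, 12}
|((P Δ S) − Q)ᶜ| = 7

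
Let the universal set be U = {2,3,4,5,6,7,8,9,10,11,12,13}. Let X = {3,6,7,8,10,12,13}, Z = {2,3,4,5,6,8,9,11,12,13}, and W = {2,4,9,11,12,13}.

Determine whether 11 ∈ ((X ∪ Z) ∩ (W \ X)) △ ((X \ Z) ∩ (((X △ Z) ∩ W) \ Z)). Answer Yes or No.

Yes

11 ∉ X and 11 ∈ Z, so 11 ∈ X ∪ Z
11 ∈ W and 11 ∉ X, so 11 ∈ W \ X
11 ∈ (X ∪ Z) and 11 ∈ (W \ X), so 11 ∈ (X ∪ Z) ∩ (W \ X)
11 ∉ X and 11 ∈ Z, so 11 ∉ X \ Z
11 ∉ X and 11 ∈ Z, so 11 ∈ X △ Z
11 ∈ (X △ Z) and 11 ∈ W, so 11 ∈ (X △ Z) ∩ W
11 ∈ ((X △ Z) ∩ W) and 11 ∈ Z, so 11 ∉ ((X △ Z) ∩ W) \ Z
11 ∉ (X \ Z) and 11 ∉ (((X △ Z) ∩ W) \ Z), so 11 ∉ (X \ Z) ∩ (((X △ Z) ∩ W) \ Z)
11 ∈ ((X ∪ Z) ∩ (W \ X)) and 11 ∉ ((X \ Z) ∩ (((X △ Z) ∩ W) \ Z)), so 11 ∈ ((X ∪ Z) ∩ (W \ X)) △ ((X \ Z) ∩ (((X △ Z) ∩ W) \ Z))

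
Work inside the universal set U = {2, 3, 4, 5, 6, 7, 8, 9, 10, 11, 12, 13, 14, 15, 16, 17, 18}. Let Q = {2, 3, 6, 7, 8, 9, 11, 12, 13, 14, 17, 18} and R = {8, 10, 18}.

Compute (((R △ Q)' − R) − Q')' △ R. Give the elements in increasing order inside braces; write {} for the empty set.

R △ Q = {2, 3, 6, 7, 9, 10, 11, 12, 13, 14, 17}
(R △ Q)' = {4, 5, 8, 15, 16, 18}
(R △ Q)' − R = {4, 5, 15, 16}
Q' = {4, 5, 10, 15, 16}
((R △ Q)' − R) − Q' = {}
(((R △ Q)' − R) − Q')' = {2, 3, 4, 5, 6, 7, 8, 9, 10, 11, 12, 13, 14, 15, 16, 17, 18}
(((R △ Q)' − R) − Q')' △ R = {2, 3, 4, 5, 6, 7, 9, 11, 12, 13, 14, 15, 16, 17}

{2, 3, 4, 5, 6, 7, 9, 11, 12, 13, 14, 15, 16, 17}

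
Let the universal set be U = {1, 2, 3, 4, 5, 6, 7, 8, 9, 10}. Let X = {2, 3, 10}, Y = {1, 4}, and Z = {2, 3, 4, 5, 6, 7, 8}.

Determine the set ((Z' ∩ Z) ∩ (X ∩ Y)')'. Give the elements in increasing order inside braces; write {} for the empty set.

{1, 2, 3, 4, 5, 6, 7, 8, 9, 10}

Z' = {1, 9, 10}
Z' ∩ Z = {}
X ∩ Y = {}
(X ∩ Y)' = {1, 2, 3, 4, 5, 6, 7, 8, 9, 10}
(Z' ∩ Z) ∩ (X ∩ Y)' = {}
((Z' ∩ Z) ∩ (X ∩ Y)')' = {1, 2, 3, 4, 5, 6, 7, 8, 9, 10}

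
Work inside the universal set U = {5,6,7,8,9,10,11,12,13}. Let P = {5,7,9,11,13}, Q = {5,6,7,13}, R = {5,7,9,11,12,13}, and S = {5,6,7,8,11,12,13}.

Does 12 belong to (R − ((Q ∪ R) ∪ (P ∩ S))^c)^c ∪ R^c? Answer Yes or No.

12 ∉ Q and 12 ∈ R, so 12 ∈ Q ∪ R
12 ∉ P and 12 ∈ S, so 12 ∉ P ∩ S
12 ∈ (Q ∪ R) and 12 ∉ (P ∩ S), so 12 ∈ (Q ∪ R) ∪ (P ∩ S)
12 ∉ ((Q ∪ R) ∪ (P ∩ S))^c since 12 ∈ ((Q ∪ R) ∪ (P ∩ S))
12 ∈ R and 12 ∉ ((Q ∪ R) ∪ (P ∩ S))^c, so 12 ∈ R − ((Q ∪ R) ∪ (P ∩ S))^c
12 ∉ (R − ((Q ∪ R) ∪ (P ∩ S))^c)^c since 12 ∈ (R − ((Q ∪ R) ∪ (P ∩ S))^c)
12 ∈ R, so 12 ∉ R^c
12 ∉ (R − ((Q ∪ R) ∪ (P ∩ S))^c)^c and 12 ∉ R^c, so 12 ∉ (R − ((Q ∪ R) ∪ (P ∩ S))^c)^c ∪ R^c

No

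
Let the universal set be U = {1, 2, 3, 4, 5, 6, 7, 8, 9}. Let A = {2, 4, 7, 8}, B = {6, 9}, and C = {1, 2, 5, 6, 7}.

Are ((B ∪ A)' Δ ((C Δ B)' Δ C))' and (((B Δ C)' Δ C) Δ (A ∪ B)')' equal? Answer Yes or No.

B ∪ A = {2, 4, 6, 7, 8, 9}
(B ∪ A)' = {1, 3, 5}
C Δ B = {1, 2, 5, 7, 9}
(C Δ B)' = {3, 4, 6, 8}
(C Δ B)' Δ C = {1, 2, 3, 4, 5, 7, 8}
(B ∪ A)' Δ ((C Δ B)' Δ C) = {2, 4, 7, 8}
((B ∪ A)' Δ ((C Δ B)' Δ C))' = {1, 3, 5, 6, 9}
B Δ C = {1, 2, 5, 7, 9}
(B Δ C)' = {3, 4, 6, 8}
(B Δ C)' Δ C = {1, 2, 3, 4, 5, 7, 8}
A ∪ B = {2, 4, 6, 7, 8, 9}
(A ∪ B)' = {1, 3, 5}
((B Δ C)' Δ C) Δ (A ∪ B)' = {2, 4, 7, 8}
(((B Δ C)' Δ C) Δ (A ∪ B)')' = {1, 3, 5, 6, 9}
Both equal {1, 3, 5, 6, 9}, so ((B ∪ A)' Δ ((C Δ B)' Δ C))' = (((B Δ C)' Δ C) Δ (A ∪ B)')'.

Yes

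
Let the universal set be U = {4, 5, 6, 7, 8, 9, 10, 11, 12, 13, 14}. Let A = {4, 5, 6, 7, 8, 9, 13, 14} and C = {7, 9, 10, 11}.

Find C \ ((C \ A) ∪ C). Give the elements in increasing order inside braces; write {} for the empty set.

{}

C \ A = {10, 11}
(C \ A) ∪ C = {7, 9, 10, 11}
C \ ((C \ A) ∪ C) = {}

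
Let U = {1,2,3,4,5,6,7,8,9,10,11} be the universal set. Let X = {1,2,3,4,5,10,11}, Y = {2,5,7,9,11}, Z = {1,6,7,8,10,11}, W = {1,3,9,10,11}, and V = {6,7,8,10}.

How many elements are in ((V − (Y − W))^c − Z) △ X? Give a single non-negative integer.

4

Y − W = {2,5,7}
V − (Y − W) = {6,8,10}
(V − (Y − W))^c = {1,2,3,4,5,7,9,11}
(V − (Y − W))^c − Z = {2,3,4,5,9}
((V − (Y − W))^c − Z) △ X = {1,9,10,11}
|((V − (Y − W))^c − Z) △ X| = 4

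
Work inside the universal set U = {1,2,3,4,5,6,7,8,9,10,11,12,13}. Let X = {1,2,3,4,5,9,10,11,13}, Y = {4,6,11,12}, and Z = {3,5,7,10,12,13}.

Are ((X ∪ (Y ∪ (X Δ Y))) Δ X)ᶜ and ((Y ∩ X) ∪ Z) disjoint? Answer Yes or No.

No

X Δ Y = {1,2,3,5,6,9,10,12,13}
Y ∪ (X Δ Y) = {1,2,3,4,5,6,9,10,11,12,13}
X ∪ (Y ∪ (X Δ Y)) = {1,2,3,4,5,6,9,10,11,12,13}
(X ∪ (Y ∪ (X Δ Y))) Δ X = {6,12}
((X ∪ (Y ∪ (X Δ Y))) Δ X)ᶜ = {1,2,3,4,5,7,8,9,10,11,13}
Y ∩ X = {4,11}
(Y ∩ X) ∪ Z = {3,4,5,7,10,11,12,13}
3 lies in both, so they are not disjoint.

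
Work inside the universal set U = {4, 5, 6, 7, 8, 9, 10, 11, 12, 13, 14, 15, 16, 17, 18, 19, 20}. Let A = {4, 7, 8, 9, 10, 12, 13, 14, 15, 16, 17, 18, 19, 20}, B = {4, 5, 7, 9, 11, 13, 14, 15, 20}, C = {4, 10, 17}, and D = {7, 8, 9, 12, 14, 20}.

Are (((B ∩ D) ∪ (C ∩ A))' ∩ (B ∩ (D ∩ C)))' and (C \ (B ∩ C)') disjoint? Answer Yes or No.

B ∩ D = {7, 9, 14, 20}
C ∩ A = {4, 10, 17}
(B ∩ D) ∪ (C ∩ A) = {4, 7, 9, 10, 14, 17, 20}
((B ∩ D) ∪ (C ∩ A))' = {5, 6, 8, 11, 12, 13, 15, 16, 18, 19}
D ∩ C = {}
B ∩ (D ∩ C) = {}
((B ∩ D) ∪ (C ∩ A))' ∩ (B ∩ (D ∩ C)) = {}
(((B ∩ D) ∪ (C ∩ A))' ∩ (B ∩ (D ∩ C)))' = {4, 5, 6, 7, 8, 9, 10, 11, 12, 13, 14, 15, 16, 17, 18, 19, 20}
B ∩ C = {4}
(B ∩ C)' = {5, 6, 7, 8, 9, 10, 11, 12, 13, 14, 15, 16, 17, 18, 19, 20}
C \ (B ∩ C)' = {4}
4 lies in both, so they are not disjoint.

No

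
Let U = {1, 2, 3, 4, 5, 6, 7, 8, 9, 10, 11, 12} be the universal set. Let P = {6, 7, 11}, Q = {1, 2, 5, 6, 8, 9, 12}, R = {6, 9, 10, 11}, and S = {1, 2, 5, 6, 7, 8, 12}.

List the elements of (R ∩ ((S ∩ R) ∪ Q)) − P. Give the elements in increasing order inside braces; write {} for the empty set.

S ∩ R = {6}
(S ∩ R) ∪ Q = {1, 2, 5, 6, 8, 9, 12}
R ∩ ((S ∩ R) ∪ Q) = {6, 9}
(R ∩ ((S ∩ R) ∪ Q)) − P = {9}

{9}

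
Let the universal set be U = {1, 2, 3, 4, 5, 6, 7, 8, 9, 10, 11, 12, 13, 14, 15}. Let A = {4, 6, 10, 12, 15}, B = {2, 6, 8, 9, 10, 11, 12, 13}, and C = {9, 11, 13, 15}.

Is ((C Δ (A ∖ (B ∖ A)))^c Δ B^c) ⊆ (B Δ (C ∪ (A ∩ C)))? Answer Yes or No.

No

B ∖ A = {2, 8, 9, 11, 13}
A ∖ (B ∖ A) = {4, 6, 10, 12, 15}
C Δ (A ∖ (B ∖ A)) = {4, 6, 9, 10, 11, 12, 13}
(C Δ (A ∖ (B ∖ A)))^c = {1, 2, 3, 5, 7, 8, 14, 15}
B^c = {1, 3, 4, 5, 7, 14, 15}
(C Δ (A ∖ (B ∖ A)))^c Δ B^c = {2, 4, 8}
A ∩ C = {15}
C ∪ (A ∩ C) = {9, 11, 13, 15}
B Δ (C ∪ (A ∩ C)) = {2, 6, 8, 10, 12, 15}
4 ∈ (C Δ (A ∖ (B ∖ A)))^c Δ B^c but 4 ∉ B Δ (C ∪ (A ∩ C)), so the inclusion fails.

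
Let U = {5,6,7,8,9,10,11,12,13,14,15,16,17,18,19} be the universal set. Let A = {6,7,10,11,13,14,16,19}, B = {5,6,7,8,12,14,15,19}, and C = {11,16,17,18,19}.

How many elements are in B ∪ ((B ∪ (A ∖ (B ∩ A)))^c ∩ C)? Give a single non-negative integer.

B ∩ A = {6,7,14,19}
A ∖ (B ∩ A) = {10,11,13,16}
B ∪ (A ∖ (B ∩ A)) = {5,6,7,8,10,11,12,13,14,15,16,19}
(B ∪ (A ∖ (B ∩ A)))^c = {9,17,18}
(B ∪ (A ∖ (B ∩ A)))^c ∩ C = {17,18}
B ∪ ((B ∪ (A ∖ (B ∩ A)))^c ∩ C) = {5,6,7,8,12,14,15,17,18,19}
|B ∪ ((B ∪ (A ∖ (B ∩ A)))^c ∩ C)| = 10

10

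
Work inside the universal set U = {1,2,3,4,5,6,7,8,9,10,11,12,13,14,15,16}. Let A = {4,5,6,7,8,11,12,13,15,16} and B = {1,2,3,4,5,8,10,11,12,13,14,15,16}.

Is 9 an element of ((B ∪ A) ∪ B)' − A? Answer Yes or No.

Yes

9 ∉ B and 9 ∉ A, so 9 ∉ B ∪ A
9 ∉ (B ∪ A) and 9 ∉ B, so 9 ∉ (B ∪ A) ∪ B
9 ∈ ((B ∪ A) ∪ B)' since 9 ∉ ((B ∪ A) ∪ B)
9 ∈ ((B ∪ A) ∪ B)' and 9 ∉ A, so 9 ∈ ((B ∪ A) ∪ B)' − A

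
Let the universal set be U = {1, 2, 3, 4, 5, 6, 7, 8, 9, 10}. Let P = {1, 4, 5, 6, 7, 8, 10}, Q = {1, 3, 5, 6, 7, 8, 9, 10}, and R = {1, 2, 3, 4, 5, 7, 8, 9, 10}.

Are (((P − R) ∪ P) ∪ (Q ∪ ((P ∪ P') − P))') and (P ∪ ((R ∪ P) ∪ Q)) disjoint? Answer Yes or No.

No

P − R = {6}
(P − R) ∪ P = {1, 4, 5, 6, 7, 8, 10}
P' = {2, 3, 9}
P ∪ P' = {1, 2, 3, 4, 5, 6, 7, 8, 9, 10}
(P ∪ P') − P = {2, 3, 9}
Q ∪ ((P ∪ P') − P) = {1, 2, 3, 5, 6, 7, 8, 9, 10}
(Q ∪ ((P ∪ P') − P))' = {4}
((P − R) ∪ P) ∪ (Q ∪ ((P ∪ P') − P))' = {1, 4, 5, 6, 7, 8, 10}
R ∪ P = {1, 2, 3, 4, 5, 6, 7, 8, 9, 10}
(R ∪ P) ∪ Q = {1, 2, 3, 4, 5, 6, 7, 8, 9, 10}
P ∪ ((R ∪ P) ∪ Q) = {1, 2, 3, 4, 5, 6, 7, 8, 9, 10}
1 lies in both, so they are not disjoint.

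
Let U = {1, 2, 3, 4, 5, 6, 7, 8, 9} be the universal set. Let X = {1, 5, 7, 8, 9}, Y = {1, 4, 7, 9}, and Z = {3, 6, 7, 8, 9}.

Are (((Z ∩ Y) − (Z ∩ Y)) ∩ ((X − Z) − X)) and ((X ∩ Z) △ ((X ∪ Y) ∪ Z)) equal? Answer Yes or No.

No

Z ∩ Y = {7, 9}
(Z ∩ Y) − (Z ∩ Y) = {}
X − Z = {1, 5}
(X − Z) − X = {}
((Z ∩ Y) − (Z ∩ Y)) ∩ ((X − Z) − X) = {}
X ∩ Z = {7, 8, 9}
X ∪ Y = {1, 4, 5, 7, 8, 9}
(X ∪ Y) ∪ Z = {1, 3, 4, 5, 6, 7, 8, 9}
(X ∩ Z) △ ((X ∪ Y) ∪ Z) = {1, 3, 4, 5, 6}
1 ∈ (X ∩ Z) △ ((X ∪ Y) ∪ Z) but 1 ∉ ((Z ∩ Y) − (Z ∩ Y)) ∩ ((X − Z) − X), so they differ.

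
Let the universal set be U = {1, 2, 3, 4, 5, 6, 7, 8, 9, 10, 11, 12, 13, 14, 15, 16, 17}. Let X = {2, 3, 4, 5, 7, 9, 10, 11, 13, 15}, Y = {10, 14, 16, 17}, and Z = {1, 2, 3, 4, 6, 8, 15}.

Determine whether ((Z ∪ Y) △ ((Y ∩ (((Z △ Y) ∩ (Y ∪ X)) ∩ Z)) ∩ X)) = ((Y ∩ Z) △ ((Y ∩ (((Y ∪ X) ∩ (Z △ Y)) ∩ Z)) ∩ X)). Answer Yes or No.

Z ∪ Y = {1, 2, 3, 4, 6, 8, 10, 14, 15, 16, 17}
Z △ Y = {1, 2, 3, 4, 6, 8, 10, 14, 15, 16, 17}
Y ∪ X = {2, 3, 4, 5, 7, 9, 10, 11, 13, 14, 15, 16, 17}
(Z △ Y) ∩ (Y ∪ X) = {2, 3, 4, 10, 14, 15, 16, 17}
((Z △ Y) ∩ (Y ∪ X)) ∩ Z = {2, 3, 4, 15}
Y ∩ (((Z △ Y) ∩ (Y ∪ X)) ∩ Z) = {}
(Y ∩ (((Z △ Y) ∩ (Y ∪ X)) ∩ Z)) ∩ X = {}
(Z ∪ Y) △ ((Y ∩ (((Z △ Y) ∩ (Y ∪ X)) ∩ Z)) ∩ X) = {1, 2, 3, 4, 6, 8, 10, 14, 15, 16, 17}
Y ∩ Z = {}
(Y ∪ X) ∩ (Z △ Y) = {2, 3, 4, 10, 14, 15, 16, 17}
((Y ∪ X) ∩ (Z △ Y)) ∩ Z = {2, 3, 4, 15}
Y ∩ (((Y ∪ X) ∩ (Z △ Y)) ∩ Z) = {}
(Y ∩ (((Y ∪ X) ∩ (Z △ Y)) ∩ Z)) ∩ X = {}
(Y ∩ Z) △ ((Y ∩ (((Y ∪ X) ∩ (Z △ Y)) ∩ Z)) ∩ X) = {}
1 ∈ (Z ∪ Y) △ ((Y ∩ (((Z △ Y) ∩ (Y ∪ X)) ∩ Z)) ∩ X) but 1 ∉ (Y ∩ Z) △ ((Y ∩ (((Y ∪ X) ∩ (Z △ Y)) ∩ Z)) ∩ X), so they differ.

No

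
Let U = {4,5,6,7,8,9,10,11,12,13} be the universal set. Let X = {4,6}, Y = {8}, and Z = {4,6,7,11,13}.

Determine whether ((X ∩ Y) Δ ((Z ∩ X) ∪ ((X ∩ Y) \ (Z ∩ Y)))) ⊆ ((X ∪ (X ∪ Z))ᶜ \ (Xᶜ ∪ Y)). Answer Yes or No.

No

X ∩ Y = {}
Z ∩ X = {4,6}
Z ∩ Y = {}
(X ∩ Y) \ (Z ∩ Y) = {}
(Z ∩ X) ∪ ((X ∩ Y) \ (Z ∩ Y)) = {4,6}
(X ∩ Y) Δ ((Z ∩ X) ∪ ((X ∩ Y) \ (Z ∩ Y))) = {4,6}
X ∪ Z = {4,6,7,11,13}
X ∪ (X ∪ Z) = {4,6,7,11,13}
(X ∪ (X ∪ Z))ᶜ = {5,8,9,10,12}
Xᶜ = {5,7,8,9,10,11,12,13}
Xᶜ ∪ Y = {5,7,8,9,10,11,12,13}
(X ∪ (X ∪ Z))ᶜ \ (Xᶜ ∪ Y) = {}
4 ∈ (X ∩ Y) Δ ((Z ∩ X) ∪ ((X ∩ Y) \ (Z ∩ Y))) but 4 ∉ (X ∪ (X ∪ Z))ᶜ \ (Xᶜ ∪ Y), so the inclusion fails.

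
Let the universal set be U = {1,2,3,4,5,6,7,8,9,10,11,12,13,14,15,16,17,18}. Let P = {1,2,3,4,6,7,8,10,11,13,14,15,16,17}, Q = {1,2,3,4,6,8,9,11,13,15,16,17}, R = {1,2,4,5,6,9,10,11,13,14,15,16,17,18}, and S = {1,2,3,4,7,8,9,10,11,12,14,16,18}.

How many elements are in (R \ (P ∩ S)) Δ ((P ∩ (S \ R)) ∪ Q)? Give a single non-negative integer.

P ∩ S = {1,2,3,4,7,8,10,11,14,16}
R \ (P ∩ S) = {5,6,9,13,15,17,18}
S \ R = {3,7,8,12}
P ∩ (S \ R) = {3,7,8}
(P ∩ (S \ R)) ∪ Q = {1,2,3,4,6,7,8,9,11,13,15,16,17}
(R \ (P ∩ S)) Δ ((P ∩ (S \ R)) ∪ Q) = {1,2,3,4,5,7,8,11,16,18}
|(R \ (P ∩ S)) Δ ((P ∩ (S \ R)) ∪ Q)| = 10

10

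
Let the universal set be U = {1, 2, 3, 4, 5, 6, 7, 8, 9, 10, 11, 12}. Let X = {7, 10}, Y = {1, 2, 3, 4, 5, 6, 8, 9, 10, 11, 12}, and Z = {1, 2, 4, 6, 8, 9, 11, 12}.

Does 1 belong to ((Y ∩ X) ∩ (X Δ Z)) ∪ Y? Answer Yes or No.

Yes

1 ∈ Y and 1 ∉ X, so 1 ∉ Y ∩ X
1 ∉ X and 1 ∈ Z, so 1 ∈ X Δ Z
1 ∉ (Y ∩ X) and 1 ∈ (X Δ Z), so 1 ∉ (Y ∩ X) ∩ (X Δ Z)
1 ∉ ((Y ∩ X) ∩ (X Δ Z)) and 1 ∈ Y, so 1 ∈ ((Y ∩ X) ∩ (X Δ Z)) ∪ Y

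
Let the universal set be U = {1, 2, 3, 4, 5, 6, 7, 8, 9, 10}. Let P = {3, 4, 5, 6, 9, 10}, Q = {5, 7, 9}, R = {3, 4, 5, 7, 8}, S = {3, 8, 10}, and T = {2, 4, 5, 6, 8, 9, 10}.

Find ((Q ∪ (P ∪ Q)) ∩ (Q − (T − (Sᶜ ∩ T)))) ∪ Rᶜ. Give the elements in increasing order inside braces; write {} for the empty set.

P ∪ Q = {3, 4, 5, 6, 7, 9, 10}
Q ∪ (P ∪ Q) = {3, 4, 5, 6, 7, 9, 10}
Sᶜ = {1, 2, 4, 5, 6, 7, 9}
Sᶜ ∩ T = {2, 4, 5, 6, 9}
T − (Sᶜ ∩ T) = {8, 10}
Q − (T − (Sᶜ ∩ T)) = {5, 7, 9}
(Q ∪ (P ∪ Q)) ∩ (Q − (T − (Sᶜ ∩ T))) = {5, 7, 9}
Rᶜ = {1, 2, 6, 9, 10}
((Q ∪ (P ∪ Q)) ∩ (Q − (T − (Sᶜ ∩ T)))) ∪ Rᶜ = {1, 2, 5, 6, 7, 9, 10}

{1, 2, 5, 6, 7, 9, 10}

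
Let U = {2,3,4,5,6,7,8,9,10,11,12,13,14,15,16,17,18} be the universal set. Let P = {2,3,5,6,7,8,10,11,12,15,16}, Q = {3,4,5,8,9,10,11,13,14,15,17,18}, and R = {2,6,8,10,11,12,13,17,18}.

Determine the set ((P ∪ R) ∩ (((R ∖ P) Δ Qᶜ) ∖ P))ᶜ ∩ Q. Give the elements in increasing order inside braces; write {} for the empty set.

{3,4,5,8,9,10,11,14,15}

P ∪ R = {2,3,5,6,7,8,10,11,12,13,15,16,17,18}
R ∖ P = {13,17,18}
Qᶜ = {2,6,7,12,16}
(R ∖ P) Δ Qᶜ = {2,6,7,12,13,16,17,18}
((R ∖ P) Δ Qᶜ) ∖ P = {13,17,18}
(P ∪ R) ∩ (((R ∖ P) Δ Qᶜ) ∖ P) = {13,17,18}
((P ∪ R) ∩ (((R ∖ P) Δ Qᶜ) ∖ P))ᶜ = {2,3,4,5,6,7,8,9,10,11,12,14,15,16}
((P ∪ R) ∩ (((R ∖ P) Δ Qᶜ) ∖ P))ᶜ ∩ Q = {3,4,5,8,9,10,11,14,15}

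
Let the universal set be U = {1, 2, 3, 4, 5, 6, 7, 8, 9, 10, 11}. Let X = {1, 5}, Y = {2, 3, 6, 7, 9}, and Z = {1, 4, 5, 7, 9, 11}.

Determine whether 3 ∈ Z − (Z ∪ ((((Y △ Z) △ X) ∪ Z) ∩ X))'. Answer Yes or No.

3 ∈ Y and 3 ∉ Z, so 3 ∈ Y △ Z
3 ∈ (Y △ Z) and 3 ∉ X, so 3 ∈ (Y △ Z) △ X
3 ∈ ((Y △ Z) △ X) and 3 ∉ Z, so 3 ∈ ((Y △ Z) △ X) ∪ Z
3 ∈ (((Y △ Z) △ X) ∪ Z) and 3 ∉ X, so 3 ∉ (((Y △ Z) △ X) ∪ Z) ∩ X
3 ∉ Z and 3 ∉ ((((Y △ Z) △ X) ∪ Z) ∩ X), so 3 ∉ Z ∪ ((((Y △ Z) △ X) ∪ Z) ∩ X)
3 ∈ (Z ∪ ((((Y △ Z) △ X) ∪ Z) ∩ X))' since 3 ∉ (Z ∪ ((((Y △ Z) △ X) ∪ Z) ∩ X))
3 ∉ Z and 3 ∈ (Z ∪ ((((Y △ Z) △ X) ∪ Z) ∩ X))', so 3 ∉ Z − (Z ∪ ((((Y △ Z) △ X) ∪ Z) ∩ X))'

No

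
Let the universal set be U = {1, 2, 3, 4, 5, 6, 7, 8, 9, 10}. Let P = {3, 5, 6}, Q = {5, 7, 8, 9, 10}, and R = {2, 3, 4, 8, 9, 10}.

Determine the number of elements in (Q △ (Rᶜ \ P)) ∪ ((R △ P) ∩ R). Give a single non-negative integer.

Rᶜ = {1, 5, 6, 7}
Rᶜ \ P = {1, 7}
Q △ (Rᶜ \ P) = {1, 5, 8, 9, 10}
R △ P = {2, 4, 5, 6, 8, 9, 10}
(R △ P) ∩ R = {2, 4, 8, 9, 10}
(Q △ (Rᶜ \ P)) ∪ ((R △ P) ∩ R) = {1, 2, 4, 5, 8, 9, 10}
|(Q △ (Rᶜ \ P)) ∪ ((R △ P) ∩ R)| = 7

7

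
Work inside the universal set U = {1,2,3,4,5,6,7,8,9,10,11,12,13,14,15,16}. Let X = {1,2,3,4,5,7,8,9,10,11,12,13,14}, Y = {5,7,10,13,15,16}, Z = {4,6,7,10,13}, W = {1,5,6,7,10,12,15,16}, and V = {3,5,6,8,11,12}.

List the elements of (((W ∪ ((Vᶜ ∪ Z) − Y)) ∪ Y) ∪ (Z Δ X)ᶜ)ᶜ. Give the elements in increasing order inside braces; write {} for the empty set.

Vᶜ = {1,2,4,7,9,10,13,14,15,16}
Vᶜ ∪ Z = {1,2,4,6,7,9,10,13,14,15,16}
(Vᶜ ∪ Z) − Y = {1,2,4,6,9,14}
W ∪ ((Vᶜ ∪ Z) − Y) = {1,2,4,5,6,7,9,10,12,14,15,16}
(W ∪ ((Vᶜ ∪ Z) − Y)) ∪ Y = {1,2,4,5,6,7,9,10,12,13,14,15,16}
Z Δ X = {1,2,3,5,6,8,9,11,12,14}
(Z Δ X)ᶜ = {4,7,10,13,15,16}
((W ∪ ((Vᶜ ∪ Z) − Y)) ∪ Y) ∪ (Z Δ X)ᶜ = {1,2,4,5,6,7,9,10,12,13,14,15,16}
(((W ∪ ((Vᶜ ∪ Z) − Y)) ∪ Y) ∪ (Z Δ X)ᶜ)ᶜ = {3,8,11}

{3,8,11}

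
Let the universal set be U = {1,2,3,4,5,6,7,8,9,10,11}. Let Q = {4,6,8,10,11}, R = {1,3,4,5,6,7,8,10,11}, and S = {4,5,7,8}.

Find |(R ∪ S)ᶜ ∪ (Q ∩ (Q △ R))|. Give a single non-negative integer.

2

R ∪ S = {1,3,4,5,6,7,8,10,11}
(R ∪ S)ᶜ = {2,9}
Q △ R = {1,3,5,7}
Q ∩ (Q △ R) = {}
(R ∪ S)ᶜ ∪ (Q ∩ (Q △ R)) = {2,9}
|(R ∪ S)ᶜ ∪ (Q ∩ (Q △ R))| = 2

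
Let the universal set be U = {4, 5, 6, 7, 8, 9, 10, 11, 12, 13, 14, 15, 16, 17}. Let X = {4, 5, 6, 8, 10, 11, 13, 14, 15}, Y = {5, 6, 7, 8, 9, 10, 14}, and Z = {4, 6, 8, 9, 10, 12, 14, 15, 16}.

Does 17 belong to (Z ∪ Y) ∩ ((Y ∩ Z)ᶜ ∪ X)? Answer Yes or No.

17 ∉ Z and 17 ∉ Y, so 17 ∉ Z ∪ Y
17 ∉ Y and 17 ∉ Z, so 17 ∉ Y ∩ Z
17 ∈ (Y ∩ Z)ᶜ since 17 ∉ (Y ∩ Z)
17 ∈ (Y ∩ Z)ᶜ and 17 ∉ X, so 17 ∈ (Y ∩ Z)ᶜ ∪ X
17 ∉ (Z ∪ Y) and 17 ∈ ((Y ∩ Z)ᶜ ∪ X), so 17 ∉ (Z ∪ Y) ∩ ((Y ∩ Z)ᶜ ∪ X)

No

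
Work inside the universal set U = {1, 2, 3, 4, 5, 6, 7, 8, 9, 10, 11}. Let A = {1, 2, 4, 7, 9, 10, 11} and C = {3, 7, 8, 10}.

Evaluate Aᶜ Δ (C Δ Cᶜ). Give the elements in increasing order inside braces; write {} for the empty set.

{1, 2, 4, 7, 9, 10, 11}

Aᶜ = {3, 5, 6, 8}
Cᶜ = {1, 2, 4, 5, 6, 9, 11}
C Δ Cᶜ = {1, 2, 3, 4, 5, 6, 7, 8, 9, 10, 11}
Aᶜ Δ (C Δ Cᶜ) = {1, 2, 4, 7, 9, 10, 11}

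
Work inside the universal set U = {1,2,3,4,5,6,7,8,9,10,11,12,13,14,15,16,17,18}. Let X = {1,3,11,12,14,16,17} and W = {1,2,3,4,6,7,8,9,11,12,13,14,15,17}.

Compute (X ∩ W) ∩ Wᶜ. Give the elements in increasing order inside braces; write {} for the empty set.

X ∩ W = {1,3,11,12,14,17}
Wᶜ = {5,10,16,18}
(X ∩ W) ∩ Wᶜ = {}

{}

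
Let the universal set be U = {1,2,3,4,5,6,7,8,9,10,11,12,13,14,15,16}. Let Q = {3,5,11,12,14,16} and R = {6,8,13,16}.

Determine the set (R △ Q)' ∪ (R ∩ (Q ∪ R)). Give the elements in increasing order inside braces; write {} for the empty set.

{1,2,4,6,7,8,9,10,13,15,16}

R △ Q = {3,5,6,8,11,12,13,14}
(R △ Q)' = {1,2,4,7,9,10,15,16}
Q ∪ R = {3,5,6,8,11,12,13,14,16}
R ∩ (Q ∪ R) = {6,8,13,16}
(R △ Q)' ∪ (R ∩ (Q ∪ R)) = {1,2,4,6,7,8,9,10,13,15,16}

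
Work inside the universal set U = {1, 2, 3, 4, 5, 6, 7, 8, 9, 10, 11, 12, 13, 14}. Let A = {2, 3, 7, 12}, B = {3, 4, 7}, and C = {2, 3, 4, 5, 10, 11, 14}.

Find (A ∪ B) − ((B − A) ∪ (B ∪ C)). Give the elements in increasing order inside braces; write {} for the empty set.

{12}

A ∪ B = {2, 3, 4, 7, 12}
B − A = {4}
B ∪ C = {2, 3, 4, 5, 7, 10, 11, 14}
(B − A) ∪ (B ∪ C) = {2, 3, 4, 5, 7, 10, 11, 14}
(A ∪ B) − ((B − A) ∪ (B ∪ C)) = {12}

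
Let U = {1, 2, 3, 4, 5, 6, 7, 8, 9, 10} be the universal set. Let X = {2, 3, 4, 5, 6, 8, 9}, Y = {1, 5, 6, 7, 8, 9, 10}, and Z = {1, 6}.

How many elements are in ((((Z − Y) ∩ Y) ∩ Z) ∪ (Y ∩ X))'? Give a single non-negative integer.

Z − Y = {}
(Z − Y) ∩ Y = {}
((Z − Y) ∩ Y) ∩ Z = {}
Y ∩ X = {5, 6, 8, 9}
(((Z − Y) ∩ Y) ∩ Z) ∪ (Y ∩ X) = {5, 6, 8, 9}
((((Z − Y) ∩ Y) ∩ Z) ∪ (Y ∩ X))' = {1, 2, 3, 4, 7, 10}
|((((Z − Y) ∩ Y) ∩ Z) ∪ (Y ∩ X))'| = 6

6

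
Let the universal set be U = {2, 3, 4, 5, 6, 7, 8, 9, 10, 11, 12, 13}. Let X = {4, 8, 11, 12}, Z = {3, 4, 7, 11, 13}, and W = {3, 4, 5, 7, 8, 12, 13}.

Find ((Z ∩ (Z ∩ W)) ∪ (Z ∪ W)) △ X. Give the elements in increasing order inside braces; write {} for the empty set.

{3, 5, 7, 13}

Z ∩ W = {3, 4, 7, 13}
Z ∩ (Z ∩ W) = {3, 4, 7, 13}
Z ∪ W = {3, 4, 5, 7, 8, 11, 12, 13}
(Z ∩ (Z ∩ W)) ∪ (Z ∪ W) = {3, 4, 5, 7, 8, 11, 12, 13}
((Z ∩ (Z ∩ W)) ∪ (Z ∪ W)) △ X = {3, 5, 7, 13}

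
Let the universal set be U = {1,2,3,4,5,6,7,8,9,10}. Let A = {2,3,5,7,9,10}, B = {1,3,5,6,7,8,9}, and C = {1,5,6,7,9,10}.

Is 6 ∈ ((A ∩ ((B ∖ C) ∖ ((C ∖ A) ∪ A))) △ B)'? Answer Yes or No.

6 ∈ B and 6 ∈ C, so 6 ∉ B ∖ C
6 ∈ C and 6 ∉ A, so 6 ∈ C ∖ A
6 ∈ (C ∖ A) and 6 ∉ A, so 6 ∈ (C ∖ A) ∪ A
6 ∉ (B ∖ C) and 6 ∈ ((C ∖ A) ∪ A), so 6 ∉ (B ∖ C) ∖ ((C ∖ A) ∪ A)
6 ∉ A and 6 ∉ ((B ∖ C) ∖ ((C ∖ A) ∪ A)), so 6 ∉ A ∩ ((B ∖ C) ∖ ((C ∖ A) ∪ A))
6 ∉ (A ∩ ((B ∖ C) ∖ ((C ∖ A) ∪ A))) and 6 ∈ B, so 6 ∈ (A ∩ ((B ∖ C) ∖ ((C ∖ A) ∪ A))) △ B
6 ∉ ((A ∩ ((B ∖ C) ∖ ((C ∖ A) ∪ A))) △ B)' since 6 ∈ ((A ∩ ((B ∖ C) ∖ ((C ∖ A) ∪ A))) △ B)

No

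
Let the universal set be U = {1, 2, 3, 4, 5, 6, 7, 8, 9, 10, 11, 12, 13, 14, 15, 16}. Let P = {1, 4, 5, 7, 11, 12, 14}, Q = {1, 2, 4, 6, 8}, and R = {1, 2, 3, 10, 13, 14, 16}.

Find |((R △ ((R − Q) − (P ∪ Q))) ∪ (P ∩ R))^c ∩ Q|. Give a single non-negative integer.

R − Q = {3, 10, 13, 14, 16}
P ∪ Q = {1, 2, 4, 5, 6, 7, 8, 11, 12, 14}
(R − Q) − (P ∪ Q) = {3, 10, 13, 16}
R △ ((R − Q) − (P ∪ Q)) = {1, 2, 14}
P ∩ R = {1, 14}
(R △ ((R − Q) − (P ∪ Q))) ∪ (P ∩ R) = {1, 2, 14}
((R △ ((R − Q) − (P ∪ Q))) ∪ (P ∩ R))^c = {3, 4, 5, 6, 7, 8, 9, 10, 11, 12, 13, 15, 16}
((R △ ((R − Q) − (P ∪ Q))) ∪ (P ∩ R))^c ∩ Q = {4, 6, 8}
|((R △ ((R − Q) − (P ∪ Q))) ∪ (P ∩ R))^c ∩ Q| = 3

3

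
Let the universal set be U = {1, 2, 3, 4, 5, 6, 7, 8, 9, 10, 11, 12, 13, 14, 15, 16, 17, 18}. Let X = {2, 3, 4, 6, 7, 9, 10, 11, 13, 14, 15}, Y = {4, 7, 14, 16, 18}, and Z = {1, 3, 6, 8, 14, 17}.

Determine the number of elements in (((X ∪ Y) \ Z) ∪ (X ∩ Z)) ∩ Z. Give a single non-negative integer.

3

X ∪ Y = {2, 3, 4, 6, 7, 9, 10, 11, 13, 14, 15, 16, 18}
(X ∪ Y) \ Z = {2, 4, 7, 9, 10, 11, 13, 15, 16, 18}
X ∩ Z = {3, 6, 14}
((X ∪ Y) \ Z) ∪ (X ∩ Z) = {2, 3, 4, 6, 7, 9, 10, 11, 13, 14, 15, 16, 18}
(((X ∪ Y) \ Z) ∪ (X ∩ Z)) ∩ Z = {3, 6, 14}
|(((X ∪ Y) \ Z) ∪ (X ∩ Z)) ∩ Z| = 3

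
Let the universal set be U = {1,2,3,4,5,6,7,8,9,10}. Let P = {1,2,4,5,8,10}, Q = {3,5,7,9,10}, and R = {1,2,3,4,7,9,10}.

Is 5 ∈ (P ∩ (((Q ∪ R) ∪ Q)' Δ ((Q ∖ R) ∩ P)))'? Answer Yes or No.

5 ∈ Q and 5 ∉ R, so 5 ∈ Q ∪ R
5 ∈ (Q ∪ R) and 5 ∈ Q, so 5 ∈ (Q ∪ R) ∪ Q
5 ∉ ((Q ∪ R) ∪ Q)' since 5 ∈ ((Q ∪ R) ∪ Q)
5 ∈ Q and 5 ∉ R, so 5 ∈ Q ∖ R
5 ∈ (Q ∖ R) and 5 ∈ P, so 5 ∈ (Q ∖ R) ∩ P
5 ∉ ((Q ∪ R) ∪ Q)' and 5 ∈ ((Q ∖ R) ∩ P), so 5 ∈ ((Q ∪ R) ∪ Q)' Δ ((Q ∖ R) ∩ P)
5 ∈ P and 5 ∈ (((Q ∪ R) ∪ Q)' Δ ((Q ∖ R) ∩ P)), so 5 ∈ P ∩ (((Q ∪ R) ∪ Q)' Δ ((Q ∖ R) ∩ P))
5 ∉ (P ∩ (((Q ∪ R) ∪ Q)' Δ ((Q ∖ R) ∩ P)))' since 5 ∈ (P ∩ (((Q ∪ R) ∪ Q)' Δ ((Q ∖ R) ∩ P)))

No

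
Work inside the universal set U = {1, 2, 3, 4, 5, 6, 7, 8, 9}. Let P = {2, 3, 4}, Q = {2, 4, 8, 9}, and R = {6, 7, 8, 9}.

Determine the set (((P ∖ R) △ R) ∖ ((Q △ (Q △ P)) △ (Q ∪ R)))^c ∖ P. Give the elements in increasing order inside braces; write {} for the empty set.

P ∖ R = {2, 3, 4}
(P ∖ R) △ R = {2, 3, 4, 6, 7, 8, 9}
Q △ P = {3, 8, 9}
Q △ (Q △ P) = {2, 3, 4}
Q ∪ R = {2, 4, 6, 7, 8, 9}
(Q △ (Q △ P)) △ (Q ∪ R) = {3, 6, 7, 8, 9}
((P ∖ R) △ R) ∖ ((Q △ (Q △ P)) △ (Q ∪ R)) = {2, 4}
(((P ∖ R) △ R) ∖ ((Q △ (Q △ P)) △ (Q ∪ R)))^c = {1, 3, 5, 6, 7, 8, 9}
(((P ∖ R) △ R) ∖ ((Q △ (Q △ P)) △ (Q ∪ R)))^c ∖ P = {1, 5, 6, 7, 8, 9}

{1, 5, 6, 7, 8, 9}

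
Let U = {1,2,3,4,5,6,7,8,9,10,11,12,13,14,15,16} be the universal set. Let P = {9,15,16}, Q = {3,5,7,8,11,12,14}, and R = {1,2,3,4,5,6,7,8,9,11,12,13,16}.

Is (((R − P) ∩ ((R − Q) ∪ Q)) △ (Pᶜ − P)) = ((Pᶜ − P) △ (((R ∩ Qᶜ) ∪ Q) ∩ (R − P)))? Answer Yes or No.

R − P = {1,2,3,4,5,6,7,8,11,12,13}
R − Q = {1,2,4,6,9,13,16}
(R − Q) ∪ Q = {1,2,3,4,5,6,7,8,9,11,12,13,14,16}
(R − P) ∩ ((R − Q) ∪ Q) = {1,2,3,4,5,6,7,8,11,12,13}
Pᶜ = {1,2,3,4,5,6,7,8,10,11,12,13,14}
Pᶜ − P = {1,2,3,4,5,6,7,8,10,11,12,13,14}
((R − P) ∩ ((R − Q) ∪ Q)) △ (Pᶜ − P) = {10,14}
Qᶜ = {1,2,4,6,9,10,13,15,16}
R ∩ Qᶜ = {1,2,4,6,9,13,16}
(R ∩ Qᶜ) ∪ Q = {1,2,3,4,5,6,7,8,9,11,12,13,14,16}
((R ∩ Qᶜ) ∪ Q) ∩ (R − P) = {1,2,3,4,5,6,7,8,11,12,13}
(Pᶜ − P) △ (((R ∩ Qᶜ) ∪ Q) ∩ (R − P)) = {10,14}
Both equal {10,14}, so ((R − P) ∩ ((R − Q) ∪ Q)) △ (Pᶜ − P) = (Pᶜ − P) △ (((R ∩ Qᶜ) ∪ Q) ∩ (R − P)).

Yes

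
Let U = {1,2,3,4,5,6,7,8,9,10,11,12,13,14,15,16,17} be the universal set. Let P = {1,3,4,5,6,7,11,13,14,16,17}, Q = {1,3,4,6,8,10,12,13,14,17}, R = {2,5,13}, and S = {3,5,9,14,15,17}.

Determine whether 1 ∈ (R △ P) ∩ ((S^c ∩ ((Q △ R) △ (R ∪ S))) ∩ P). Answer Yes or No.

Yes

1 ∉ R and 1 ∈ P, so 1 ∈ R △ P
1 ∉ S, so 1 ∈ S^c
1 ∈ Q and 1 ∉ R, so 1 ∈ Q △ R
1 ∉ R and 1 ∉ S, so 1 ∉ R ∪ S
1 ∈ (Q △ R) and 1 ∉ (R ∪ S), so 1 ∈ (Q △ R) △ (R ∪ S)
1 ∈ S^c and 1 ∈ ((Q △ R) △ (R ∪ S)), so 1 ∈ S^c ∩ ((Q △ R) △ (R ∪ S))
1 ∈ (S^c ∩ ((Q △ R) △ (R ∪ S))) and 1 ∈ P, so 1 ∈ (S^c ∩ ((Q △ R) △ (R ∪ S))) ∩ P
1 ∈ (R △ P) and 1 ∈ ((S^c ∩ ((Q △ R) △ (R ∪ S))) ∩ P), so 1 ∈ (R △ P) ∩ ((S^c ∩ ((Q △ R) △ (R ∪ S))) ∩ P)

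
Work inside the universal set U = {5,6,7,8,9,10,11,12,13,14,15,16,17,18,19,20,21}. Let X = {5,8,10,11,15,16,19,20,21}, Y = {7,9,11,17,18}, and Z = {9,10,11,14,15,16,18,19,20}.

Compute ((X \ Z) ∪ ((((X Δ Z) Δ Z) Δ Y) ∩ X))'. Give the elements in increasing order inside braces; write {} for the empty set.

X \ Z = {5,8,21}
X Δ Z = {5,8,9,14,18,21}
(X Δ Z) Δ Z = {5,8,10,11,15,16,19,20,21}
((X Δ Z) Δ Z) Δ Y = {5,7,8,9,10,15,16,17,18,19,20,21}
(((X Δ Z) Δ Z) Δ Y) ∩ X = {5,8,10,15,16,19,20,21}
(X \ Z) ∪ ((((X Δ Z) Δ Z) Δ Y) ∩ X) = {5,8,10,15,16,19,20,21}
((X \ Z) ∪ ((((X Δ Z) Δ Z) Δ Y) ∩ X))' = {6,7,9,11,12,13,14,17,18}

{6,7,9,11,12,13,14,17,18}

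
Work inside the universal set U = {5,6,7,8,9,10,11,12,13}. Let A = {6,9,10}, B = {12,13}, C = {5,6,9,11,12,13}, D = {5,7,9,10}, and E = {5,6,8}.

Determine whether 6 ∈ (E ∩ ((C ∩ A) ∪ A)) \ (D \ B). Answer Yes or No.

6 ∈ C and 6 ∈ A, so 6 ∈ C ∩ A
6 ∈ (C ∩ A) and 6 ∈ A, so 6 ∈ (C ∩ A) ∪ A
6 ∈ E and 6 ∈ ((C ∩ A) ∪ A), so 6 ∈ E ∩ ((C ∩ A) ∪ A)
6 ∉ D and 6 ∉ B, so 6 ∉ D \ B
6 ∈ (E ∩ ((C ∩ A) ∪ A)) and 6 ∉ (D \ B), so 6 ∈ (E ∩ ((C ∩ A) ∪ A)) \ (D \ B)

Yes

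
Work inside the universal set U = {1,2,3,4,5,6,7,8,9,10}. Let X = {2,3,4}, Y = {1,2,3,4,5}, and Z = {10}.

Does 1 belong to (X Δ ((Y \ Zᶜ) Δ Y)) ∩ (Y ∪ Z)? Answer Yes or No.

1 ∉ Z, so 1 ∈ Zᶜ
1 ∈ Y and 1 ∈ Zᶜ, so 1 ∉ Y \ Zᶜ
1 ∉ (Y \ Zᶜ) and 1 ∈ Y, so 1 ∈ (Y \ Zᶜ) Δ Y
1 ∉ X and 1 ∈ ((Y \ Zᶜ) Δ Y), so 1 ∈ X Δ ((Y \ Zᶜ) Δ Y)
1 ∈ Y and 1 ∉ Z, so 1 ∈ Y ∪ Z
1 ∈ (X Δ ((Y \ Zᶜ) Δ Y)) and 1 ∈ (Y ∪ Z), so 1 ∈ (X Δ ((Y \ Zᶜ) Δ Y)) ∩ (Y ∪ Z)

Yes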